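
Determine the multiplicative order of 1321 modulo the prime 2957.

2956

The order of 1321 must divide p − 1 = 2956 = 2^2 · 739.
Divisors: 1, 2, 4, 739, 1478, 2956.
Check each in increasing order: 1321^1 ≡ 1321;  1321^2 ≡ 411;  1321^4 ≡ 372;  1321^739 ≡ 1222;  1321^1478 ≡ 2956;  1321^2956 ≡ 1.
Smallest exponent giving 1 is 2956.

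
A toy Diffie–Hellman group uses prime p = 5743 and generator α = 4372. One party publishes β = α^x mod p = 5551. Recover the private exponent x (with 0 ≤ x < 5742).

1492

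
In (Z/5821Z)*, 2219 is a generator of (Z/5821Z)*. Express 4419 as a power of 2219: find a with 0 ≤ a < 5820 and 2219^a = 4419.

Baby-step giant-step with m = ceil(sqrt(5820)) = 77.
Baby table (2219^j mod 5821 for j=0..76):
  0:1  1:2219  2:5216  3:2156  4:5123  5:5345  6:3178  7:2751
  8:4061  9:451  10:5378  11:732  12:249  13:5357  14:701  15:1312
  16:828  17:3717  18:5487  19:3942  20:4156  21:1700  22:292  23:1817
  24:3791  25:884  26:5740  27:712  28:2437  29:5815  30:4149  31:3630
  32:4527  33:4188  34:2856  35:4216  36:957  37:4739  38:3115  39:2658
  40:1429  41:4327  42:2784  43:1615  44:3770  45:853  46:982  47:2004
  48:5453  49:4169  50:1442  51:4069  52:740  53:538  54:517  55:486
  56:1549  57:2841  58:36  59:4211  60:1504  61:1943  62:3977  63:327
  64:3809  65:79  66:671  67:4594  68:1515  69:3068  70:3143  71:759
  72:1952  73:664  74:703  75:5750  76:5439
Giant step factor: 2219^(-77) ≡ 29 (mod 5821).
Scan 4419·29^i mod 5821 for i = 0, 1, …:
  i=0: 4419   i=1: 89   i=2: 2581   i=3: 4997
  i=4: 5209   i=5: 5536   i=6: 3377   i=7: 4797
  i=8: 5230   i=9: 324     …   i=27: 212
  i=28: 327
Match at i=28, j=63: a = 28·77 + 63 = 2219.

2219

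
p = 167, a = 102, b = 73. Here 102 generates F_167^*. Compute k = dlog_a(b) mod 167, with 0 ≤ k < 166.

Baby-step giant-step with m = ceil(sqrt(166)) = 13.
Baby table (102^j mod 167 for j=0..12):
  0:1  1:102  2:50  3:90  4:162  5:158  6:84  7:51
  8:25  9:45  10:81  11:79  12:42
Giant step factor: 102^(-13) ≡ 95 (mod 167).
Scan 73·95^i mod 167 for i = 0, 1, …:
  i=0: 73   i=1: 88   i=2: 10   i=3: 115
  i=4: 70   i=5: 137   i=6: 156   i=7: 124
  i=8: 90
Match at i=8, j=3: k = 8·13 + 3 = 107.

107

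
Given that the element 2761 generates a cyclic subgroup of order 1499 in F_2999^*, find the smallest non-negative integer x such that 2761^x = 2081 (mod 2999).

Baby-step giant-step with m = ceil(sqrt(1499)) = 39.
Baby table (2761^j mod 2999 for j=0..38):
  0:1  1:2761  2:2662  3:2232  4:2606  5:565  6:485  7:1531
  8:1500  9:2880  10:1331  11:1116  12:1303  13:1782  14:1742  15:2265
  16:750  17:1440  18:2165  19:558  20:2151  21:891  22:871  23:2632
  24:375  25:720  26:2582  27:279  28:2575  29:1945  30:1935  31:1316
  32:1687  33:360  34:1291  35:1639  36:2787  37:2472  38:2467
Giant step factor: 2761^(-39) ≡ 1381 (mod 2999).
Scan 2081·1381^i mod 2999 for i = 0, 1, …:
  i=0: 2081   i=1: 819   i=2: 416   i=3: 1687
Match at i=3, j=32: x = 3·39 + 32 = 149.

149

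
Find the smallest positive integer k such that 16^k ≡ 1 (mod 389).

97

The order of 16 must divide p − 1 = 388 = 2^2 · 97.
Divisors: 1, 2, 4, 97, 194, 388.
Check each in increasing order: 16^1 ≡ 16;  16^2 ≡ 256;  16^4 ≡ 184;  16^97 ≡ 1.
Smallest exponent giving 1 is 97.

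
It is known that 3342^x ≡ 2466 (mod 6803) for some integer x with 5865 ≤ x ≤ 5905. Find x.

Compute 3342^5865 mod 6803 = 6611, then multiply by 3342 repeatedly:
  3342^5865=6611  3342^5866=4621  3342^5867=572  3342^5868=6784  3342^5869=4532
  3342^5870=2466
Found 2466 at exponent 5870.

5870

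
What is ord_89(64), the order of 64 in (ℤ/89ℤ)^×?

The order of 64 must divide p − 1 = 88 = 2^3 · 11.
Divisors: 1, 2, 4, 8, 11, 22, 44, 88.
Check each in increasing order: 64^1 ≡ 64;  64^2 ≡ 2;  64^4 ≡ 4;  64^8 ≡ 16;  64^11 ≡ 1.
Smallest exponent giving 1 is 11.

11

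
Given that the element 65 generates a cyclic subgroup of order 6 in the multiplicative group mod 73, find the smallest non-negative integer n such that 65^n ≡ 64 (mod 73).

2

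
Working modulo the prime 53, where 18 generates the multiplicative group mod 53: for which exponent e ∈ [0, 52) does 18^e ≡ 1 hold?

0

Baby-step giant-step with m = ceil(sqrt(52)) = 8.
Baby table (18^j mod 53 for j=0..7):
  0:1  1:18  2:6  3:2  4:36  5:12  6:4  7:19
Giant step factor: 18^(-8) ≡ 42 (mod 53).
Scan 1·42^i mod 53 for i = 0, 1, …:
  i=0: 1
Match at i=0, j=0: e = 0·8 + 0 = 0.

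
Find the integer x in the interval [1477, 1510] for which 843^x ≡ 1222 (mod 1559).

1487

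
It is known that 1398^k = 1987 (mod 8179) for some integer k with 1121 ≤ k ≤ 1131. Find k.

Compute 1398^1121 mod 8179 = 3438, then multiply by 1398 repeatedly:
  1398^1121=3438  1398^1122=5251  1398^1123=4335  1398^1124=7870  1398^1125=1505
  1398^1126=1987
Found 1987 at exponent 1126.

1126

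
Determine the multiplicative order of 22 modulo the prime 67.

The order of 22 must divide p − 1 = 66 = 2 · 3 · 11.
Divisors: 1, 2, 3, 6, 11, 22, 33, 66.
Check each in increasing order: 22^1 ≡ 22;  22^2 ≡ 15;  22^3 ≡ 62;  22^6 ≡ 25;  22^11 ≡ 1.
Smallest exponent giving 1 is 11.

11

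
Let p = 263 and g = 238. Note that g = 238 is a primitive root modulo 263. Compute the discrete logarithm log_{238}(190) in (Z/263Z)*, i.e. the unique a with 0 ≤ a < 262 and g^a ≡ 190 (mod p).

248

Baby-step giant-step with m = ceil(sqrt(262)) = 17.
Baby table (238^j mod 263 for j=0..16):
  0:1  1:238  2:99  3:155  4:70  5:91  6:92  7:67
  8:166  9:58  10:128  11:219  12:48  13:115  14:18  15:76
  16:204
Giant step factor: 238^(-17) ≡ 120 (mod 263).
Scan 190·120^i mod 263 for i = 0, 1, …:
  i=0: 190   i=1: 182   i=2: 11   i=3: 5
  i=4: 74   i=5: 201   i=6: 187   i=7: 85
  i=8: 206   i=9: 261     …   i=13: 229
  i=14: 128
Match at i=14, j=10: a = 14·17 + 10 = 248.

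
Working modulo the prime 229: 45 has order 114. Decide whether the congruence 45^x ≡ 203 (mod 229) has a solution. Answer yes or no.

203 ∈ ⟨45⟩ iff 203^114 ≡ 1 (mod 229), since |⟨45⟩| = 114.
203^114 mod 229 = 1.
Since 1 = 1, 203 lies in the subgroup.

yes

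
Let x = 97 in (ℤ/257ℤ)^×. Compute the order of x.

256

The order of 97 must divide p − 1 = 256 = 2^8.
Divisors: 1, 2, 4, 8, 16, 32, 64, 128, 256.
Check each in increasing order: 97^1 ≡ 97;  97^2 ≡ 157;  97^4 ≡ 234;  97^8 ≡ 15;  97^16 ≡ 225;  97^32 ≡ 253;  97^64 ≡ 16;  97^128 ≡ 256;  97^256 ≡ 1.
Smallest exponent giving 1 is 256.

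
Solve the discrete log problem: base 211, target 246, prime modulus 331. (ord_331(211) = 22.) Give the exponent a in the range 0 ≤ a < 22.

15

Successive powers of 211 modulo 331:
  211^0=1  211^1=211  211^2=167  211^3=151  211^4=85  211^5=61
  211^6=293  211^7=257  211^8=274  211^9=220  211^10=80  211^11=330
  211^12=120  211^13=164  211^14=180  211^15=246
So 211^15 ≡ 246 (mod 331), giving a = 15.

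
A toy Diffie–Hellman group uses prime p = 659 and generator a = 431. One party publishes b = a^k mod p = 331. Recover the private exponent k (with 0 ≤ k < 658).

Baby-step giant-step with m = ceil(sqrt(658)) = 26.
Baby table (431^j mod 659 for j=0..25):
  0:1  1:431  2:582  3:422  4:657  5:456  6:154  7:474
  8:4  9:406  10:351  11:370  12:651  13:506  14:616  15:578
  16:16  17:306  18:86  19:162  20:627  21:47  22:487  23:335
  24:64  25:565
Giant step factor: 431^(-26) ≡ 500 (mod 659).
Scan 331·500^i mod 659 for i = 0, 1, …:
  i=0: 331   i=1: 91   i=2: 29   i=3: 2
  i=4: 341   i=5: 478   i=6: 442   i=7: 235
  i=8: 198   i=9: 150     …   i=14: 352
  i=15: 47
Match at i=15, j=21: k = 15·26 + 21 = 411.

411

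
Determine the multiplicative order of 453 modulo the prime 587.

293

The order of 453 must divide p − 1 = 586 = 2 · 293.
Divisors: 1, 2, 293, 586.
Check each in increasing order: 453^1 ≡ 453;  453^2 ≡ 346;  453^293 ≡ 1.
Smallest exponent giving 1 is 293.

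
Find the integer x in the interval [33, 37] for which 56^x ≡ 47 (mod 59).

37

Compute 56^33 mod 59 = 37, then multiply by 56 repeatedly:
  56^33=37  56^34=7  56^35=38  56^36=4  56^37=47
Found 47 at exponent 37.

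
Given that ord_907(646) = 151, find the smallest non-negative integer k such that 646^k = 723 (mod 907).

70

Baby-step giant-step with m = ceil(sqrt(151)) = 13.
Baby table (646^j mod 907 for j=0..12):
  0:1  1:646  2:96  3:340  4:146  5:895  6:411  7:662
  8:455  9:62  10:144  11:510  12:219
Giant step factor: 646^(-13) ≡ 655 (mod 907).
Scan 723·655^i mod 907 for i = 0, 1, …:
  i=0: 723   i=1: 111   i=2: 145   i=3: 647
  i=4: 216   i=5: 895
Match at i=5, j=5: k = 5·13 + 5 = 70.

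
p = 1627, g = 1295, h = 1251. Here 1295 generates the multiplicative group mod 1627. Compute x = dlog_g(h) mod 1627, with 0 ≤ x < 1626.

1492

Baby-step giant-step with m = ceil(sqrt(1626)) = 41.
Baby table (1295^j mod 1627 for j=0..40):
  0:1  1:1295  2:1215  3:116  4:536  5:1018  6:440  7:350
  8:944  9:603  10:1552  11:495  12:1614  13:1062  14:475  15:119
  16:1167  17:1409  18:788  19:331  20:744  21:296  22:975  23:73
  24:169  25:837  26:333  27:80  28:1099  29:1207  30:1145  31:578
  32:90  33:1033  34:341  35:678  36:1057  37:508  38:552  39:587
  40:356
Giant step factor: 1295^(-41) ≡ 1346 (mod 1627).
Scan 1251·1346^i mod 1627 for i = 0, 1, …:
  i=0: 1251   i=1: 1528   i=2: 160   i=3: 596
  i=4: 105   i=5: 1408   i=6: 1340   i=7: 924
  i=8: 676   i=9: 403     …   i=35: 488
  i=36: 1167
Match at i=36, j=16: x = 36·41 + 16 = 1492.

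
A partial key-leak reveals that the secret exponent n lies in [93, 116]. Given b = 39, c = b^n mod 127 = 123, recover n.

99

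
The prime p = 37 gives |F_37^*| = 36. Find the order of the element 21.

The order of 21 must divide p − 1 = 36 = 2^2 · 3^2.
Divisors: 1, 2, 3, 4, 6, 9, 12, 18, 36.
Check each in increasing order: 21^1 ≡ 21;  21^2 ≡ 34;  21^3 ≡ 11;  21^4 ≡ 9;  21^6 ≡ 10;  21^9 ≡ 36;  21^12 ≡ 26;  21^18 ≡ 1.
Smallest exponent giving 1 is 18.

18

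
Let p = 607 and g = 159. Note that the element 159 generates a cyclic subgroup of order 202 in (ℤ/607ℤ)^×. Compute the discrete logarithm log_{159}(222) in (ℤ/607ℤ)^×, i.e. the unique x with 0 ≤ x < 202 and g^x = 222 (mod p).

48

Baby-step giant-step with m = ceil(sqrt(202)) = 15.
Baby table (159^j mod 607 for j=0..14):
  0:1  1:159  2:394  3:125  4:451  5:83  6:450  7:531
  8:56  9:406  10:212  11:323  12:369  13:399  14:313
Giant step factor: 159^(-15) ≡ 260 (mod 607).
Scan 222·260^i mod 607 for i = 0, 1, …:
  i=0: 222   i=1: 55   i=2: 339   i=3: 125
Match at i=3, j=3: x = 3·15 + 3 = 48.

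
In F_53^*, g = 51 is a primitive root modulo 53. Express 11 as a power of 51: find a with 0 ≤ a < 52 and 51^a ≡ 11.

6

Baby-step giant-step with m = ceil(sqrt(52)) = 8.
Baby table (51^j mod 53 for j=0..7):
  0:1  1:51  2:4  3:45  4:16  5:21  6:11  7:31
Giant step factor: 51^(-8) ≡ 47 (mod 53).
Scan 11·47^i mod 53 for i = 0, 1, …:
  i=0: 11
Match at i=0, j=6: a = 0·8 + 6 = 6.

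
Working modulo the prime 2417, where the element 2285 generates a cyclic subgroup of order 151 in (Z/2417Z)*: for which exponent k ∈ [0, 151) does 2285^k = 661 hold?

101

Baby-step giant-step with m = ceil(sqrt(151)) = 13.
Baby table (2285^j mod 2417 for j=0..12):
  0:1  1:2285  2:505  3:1016  4:1240  5:676  6:197  7:583
  8:388  9:1958  10:163  11:237  12:137
Giant step factor: 2285^(-13) ≡ 639 (mod 2417).
Scan 661·639^i mod 2417 for i = 0, 1, …:
  i=0: 661   i=1: 1821   i=2: 1042   i=3: 1163
  i=4: 1138   i=5: 2082   i=6: 1048   i=7: 163
Match at i=7, j=10: k = 7·13 + 10 = 101.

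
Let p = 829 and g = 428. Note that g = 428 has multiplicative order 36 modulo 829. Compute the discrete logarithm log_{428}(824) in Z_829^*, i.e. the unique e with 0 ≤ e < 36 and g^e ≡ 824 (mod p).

10

Successive powers of 428 modulo 829:
  428^0=1  428^1=428  428^2=804  428^3=77  428^4=625  428^5=562
  428^6=126  428^7=43  428^8=166  428^9=583  428^10=824
So 428^10 ≡ 824 (mod 829), giving e = 10.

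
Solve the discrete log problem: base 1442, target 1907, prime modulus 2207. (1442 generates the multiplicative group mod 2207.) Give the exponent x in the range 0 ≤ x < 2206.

605

Baby-step giant-step with m = ceil(sqrt(2206)) = 47.
Baby table (1442^j mod 2207 for j=0..46):
  0:1  1:1442  2:370  3:1653  4:66  5:271  6:143  7:955
  8:2149  9:230  10:610  11:1234  12:586  13:1938  14:534  15:1992
  16:1157  17:2109  18:2139  19:1259  20:1324  21:153  22:2133  23:1435
  24:1311  25:1270  26:1737  27:2016  28:453  29:2161  30:2085  31:636
  32:1207  33:1378  34:776  35:43  36:210  37:461  38:455  39:631
  40:618  41:1735  42:1339  43:1920  44:1062  45:1953  46:94
Giant step factor: 1442^(-47) ≡ 520 (mod 2207).
Scan 1907·520^i mod 2207 for i = 0, 1, …:
  i=0: 1907   i=1: 697   i=2: 492   i=3: 2035
  i=4: 1047   i=5: 1518   i=6: 1461   i=7: 512
  i=8: 1400   i=9: 1897   i=10: 2118   i=11: 67
  i=12: 1735
Match at i=12, j=41: x = 12·47 + 41 = 605.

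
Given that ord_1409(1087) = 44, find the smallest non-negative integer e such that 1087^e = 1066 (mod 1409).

Baby-step giant-step with m = ceil(sqrt(44)) = 7.
Baby table (1087^j mod 1409 for j=0..6):
  0:1  1:1087  2:827  3:7  4:564  5:153  6:49
Giant step factor: 1087^(-7) ≡ 101 (mod 1409).
Scan 1066·101^i mod 1409 for i = 0, 1, …:
  i=0: 1066   i=1: 582   i=2: 1013   i=3: 865
  i=4: 7
Match at i=4, j=3: e = 4·7 + 3 = 31.

31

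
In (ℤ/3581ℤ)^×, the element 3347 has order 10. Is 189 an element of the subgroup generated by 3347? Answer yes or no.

189 ∈ ⟨3347⟩ iff 189^10 ≡ 1 (mod 3581), since |⟨3347⟩| = 10.
189^10 mod 3581 = 1549.
Since 1549 ≠ 1, 189 does not lie in the subgroup.

no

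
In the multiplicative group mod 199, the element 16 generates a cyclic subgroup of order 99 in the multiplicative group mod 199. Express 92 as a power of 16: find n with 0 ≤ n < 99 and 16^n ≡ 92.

33

Baby-step giant-step with m = ceil(sqrt(99)) = 10.
Baby table (16^j mod 199 for j=0..9):
  0:1  1:16  2:57  3:116  4:65  5:45  6:123  7:177
  8:46  9:139
Giant step factor: 16^(-10) ≡ 91 (mod 199).
Scan 92·91^i mod 199 for i = 0, 1, …:
  i=0: 92   i=1: 14   i=2: 80   i=3: 116
Match at i=3, j=3: n = 3·10 + 3 = 33.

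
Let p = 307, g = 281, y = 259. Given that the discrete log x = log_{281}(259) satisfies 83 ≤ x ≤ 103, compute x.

Compute 281^83 mod 307 = 238, then multiply by 281 repeatedly:
  281^83=238  281^84=259
Found 259 at exponent 84.

84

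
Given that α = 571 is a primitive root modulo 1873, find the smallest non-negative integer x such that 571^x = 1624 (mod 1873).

Baby-step giant-step with m = ceil(sqrt(1872)) = 44.
Baby table (571^j mod 1873 for j=0..43):
  0:1  1:571  2:139  3:703  4:591  5:321  6:1610  7:1540
  8:903  9:538  10:26  11:1735  12:1741  13:1421  14:382  15:854
  16:654  17:707  18:1002  19:877  20:676  21:158  22:314  23:1359
  24:567  25:1601  26:147  27:1525  28:1703  29:326  30:719  31:362
  32:672  33:1620  34:1631  35:420  36:76  37:317  38:1199  39:984
  40:1837  41:47  42:615  43:914
Giant step factor: 571^(-44) ≡ 1347 (mod 1873).
Scan 1624·1347^i mod 1873 for i = 0, 1, …:
  i=0: 1624   i=1: 1737   i=2: 362
Match at i=2, j=31: x = 2·44 + 31 = 119.

119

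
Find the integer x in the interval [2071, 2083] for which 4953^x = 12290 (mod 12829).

2082

Compute 4953^2071 mod 12829 = 2769, then multiply by 4953 repeatedly:
  4953^2071=2769  4953^2072=656  4953^2073=3431  4953^2074=8147  4953^2075=4886
  4953^2076=4864  4953^2077=11359  4953^2078=5962  4953^2079=10257  4953^2080=81
  4953^2081=3494  4953^2082=12290
Found 12290 at exponent 2082.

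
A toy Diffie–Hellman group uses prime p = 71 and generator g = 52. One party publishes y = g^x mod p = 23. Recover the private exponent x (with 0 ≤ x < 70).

25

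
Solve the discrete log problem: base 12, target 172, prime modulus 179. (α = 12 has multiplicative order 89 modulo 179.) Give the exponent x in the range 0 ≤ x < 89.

59

Baby-step giant-step with m = ceil(sqrt(89)) = 10.
Baby table (12^j mod 179 for j=0..9):
  0:1  1:12  2:144  3:117  4:151  5:22  6:85  7:125
  8:68  9:100
Giant step factor: 12^(-10) ≡ 27 (mod 179).
Scan 172·27^i mod 179 for i = 0, 1, …:
  i=0: 172   i=1: 169   i=2: 88   i=3: 49
  i=4: 70   i=5: 100
Match at i=5, j=9: x = 5·10 + 9 = 59.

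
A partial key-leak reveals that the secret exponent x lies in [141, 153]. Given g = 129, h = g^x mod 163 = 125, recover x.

153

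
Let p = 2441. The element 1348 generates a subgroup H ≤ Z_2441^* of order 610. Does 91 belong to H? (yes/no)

91 ∈ ⟨1348⟩ iff 91^610 ≡ 1 (mod 2441), since |⟨1348⟩| = 610.
91^610 mod 2441 = 1769.
Since 1769 ≠ 1, 91 does not lie in the subgroup.

no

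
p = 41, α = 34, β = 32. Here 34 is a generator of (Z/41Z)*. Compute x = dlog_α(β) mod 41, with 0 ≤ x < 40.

30

Successive powers of 34 modulo 41:
  34^0=1  34^1=34  34^2=8  34^3=26  34^4=23  34^5=3
  34^6=20  34^7=24  34^8=37  34^9=28  34^10=9  34^11=19
  34^12=31  34^13=29  34^14=2  34^15=27  34^16=16  34^17=11
  34^18=5  34^19=6  34^20=40  34^21=7  34^22=33  34^23=15
  34^24=18  34^25=38  34^26=21  34^27=17  34^28=4  34^29=13
  34^30=32
So 34^30 ≡ 32 (mod 41), giving x = 30.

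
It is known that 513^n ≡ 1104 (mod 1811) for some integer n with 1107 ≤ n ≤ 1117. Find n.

Compute 513^1107 mod 1811 = 782, then multiply by 513 repeatedly:
  513^1107=782  513^1108=935  513^1109=1551  513^1110=634  513^1111=1073
  513^1112=1716  513^1113=162  513^1114=1611  513^1115=627  513^1116=1104
Found 1104 at exponent 1116.

1116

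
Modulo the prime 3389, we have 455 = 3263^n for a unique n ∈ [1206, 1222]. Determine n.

1222

Compute 3263^1206 mod 3389 = 1480, then multiply by 3263 repeatedly:
  3263^1206=1480  3263^1207=3304  3263^1208=543  3263^1209=2751  3263^1210=2441
  3263^1211=833  3263^1212=101  3263^1213=830  3263^1214=479  3263^1215=648
  3263^1216=3077  3263^1217=2033  3263^1218=1406  3263^1219=2461  3263^1220=1702
  3263^1221=2444  3263^1222=455
Found 455 at exponent 1222.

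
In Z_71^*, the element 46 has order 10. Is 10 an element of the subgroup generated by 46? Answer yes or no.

no

⟨46⟩ has order 10; its elements mod 71 are {1, 5, 14, 17, 25, 46, 54, 57, 66, 70}.
10 is not in this set.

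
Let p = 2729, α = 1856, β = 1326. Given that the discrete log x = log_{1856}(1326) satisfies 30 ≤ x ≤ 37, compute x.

31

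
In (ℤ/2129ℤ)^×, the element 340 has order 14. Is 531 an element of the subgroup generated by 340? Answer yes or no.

yes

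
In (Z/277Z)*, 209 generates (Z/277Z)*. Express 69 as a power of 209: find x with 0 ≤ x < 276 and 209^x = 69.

Baby-step giant-step with m = ceil(sqrt(276)) = 17.
Baby table (209^j mod 277 for j=0..16):
  0:1  1:209  2:192  3:240  4:23  5:98  6:261  7:257
  8:252  9:38  10:186  11:94  12:256  13:43  14:123  15:223
  16:71
Giant step factor: 209^(-17) ≡ 135 (mod 277).
Scan 69·135^i mod 277 for i = 0, 1, …:
  i=0: 69   i=1: 174   i=2: 222   i=3: 54
  i=4: 88   i=5: 246   i=6: 247   i=7: 105
  i=8: 48   i=9: 109   i=10: 34   i=11: 158
  i=12: 1
Match at i=12, j=0: x = 12·17 + 0 = 204.

204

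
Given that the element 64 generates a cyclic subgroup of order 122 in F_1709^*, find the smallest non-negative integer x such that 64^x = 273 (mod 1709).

Baby-step giant-step with m = ceil(sqrt(122)) = 12.
Baby table (64^j mod 1709 for j=0..11):
  0:1  1:64  2:678  3:667  4:1672  5:1050  6:549  7:956
  8:1369  9:457  10:195  11:517
Giant step factor: 64^(-12) ≡ 1360 (mod 1709).
Scan 273·1360^i mod 1709 for i = 0, 1, …:
  i=0: 273   i=1: 427   i=2: 1369
Match at i=2, j=8: x = 2·12 + 8 = 32.

32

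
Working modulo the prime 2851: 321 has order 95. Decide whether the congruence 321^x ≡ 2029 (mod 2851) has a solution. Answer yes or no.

2029 ∈ ⟨321⟩ iff 2029^95 ≡ 1 (mod 2851), since |⟨321⟩| = 95.
2029^95 mod 2851 = 1.
Since 1 = 1, 2029 lies in the subgroup.

yes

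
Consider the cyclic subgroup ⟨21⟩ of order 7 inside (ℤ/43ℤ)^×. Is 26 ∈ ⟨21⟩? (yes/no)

no

⟨21⟩ has order 7; its elements mod 43 are {1, 4, 11, 16, 21, 35, 41}.
26 is not in this set.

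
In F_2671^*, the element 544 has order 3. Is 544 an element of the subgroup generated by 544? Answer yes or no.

yes

⟨544⟩ has order 3; its elements mod 2671 are {1, 544, 2126}.
544 is in this set.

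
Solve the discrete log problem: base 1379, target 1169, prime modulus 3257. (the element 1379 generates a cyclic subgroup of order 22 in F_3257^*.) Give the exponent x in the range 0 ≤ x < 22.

Successive powers of 1379 modulo 3257:
  1379^0=1  1379^1=1379  1379^2=2810  1379^3=2417  1379^4=1132  1379^5=925
  1379^6=2088  1379^7=164  1379^8=1423  1379^9=1603  1379^10=2291  1379^11=3256
  1379^12=1878  1379^13=447  1379^14=840  1379^15=2125  1379^16=2332  1379^17=1169
So 1379^17 ≡ 1169 (mod 3257), giving x = 17.

17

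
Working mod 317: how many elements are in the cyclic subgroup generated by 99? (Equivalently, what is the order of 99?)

The order of 99 must divide p − 1 = 316 = 2^2 · 79.
Divisors: 1, 2, 4, 79, 158, 316.
Check each in increasing order: 99^1 ≡ 99;  99^2 ≡ 291;  99^4 ≡ 42;  99^79 ≡ 316;  99^158 ≡ 1.
Smallest exponent giving 1 is 158.

158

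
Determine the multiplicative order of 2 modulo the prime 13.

12

The order of 2 must divide p − 1 = 12 = 2^2 · 3.
Divisors: 1, 2, 3, 4, 6, 12.
Check each in increasing order: 2^1 ≡ 2;  2^2 ≡ 4;  2^3 ≡ 8;  2^4 ≡ 3;  2^6 ≡ 12;  2^12 ≡ 1.
Smallest exponent giving 1 is 12.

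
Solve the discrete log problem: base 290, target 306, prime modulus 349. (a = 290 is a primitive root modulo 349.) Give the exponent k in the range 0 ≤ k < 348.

283

Baby-step giant-step with m = ceil(sqrt(348)) = 19.
Baby table (290^j mod 349 for j=0..18):
  0:1  1:290  2:340  3:182  4:81  5:107  6:318  7:84
  8:279  9:291  10:281  11:173  12:263  13:188  14:76  15:53
  16:14  17:221  18:223
Giant step factor: 290^(-19) ≡ 236 (mod 349).
Scan 306·236^i mod 349 for i = 0, 1, …:
  i=0: 306   i=1: 322   i=2: 259   i=3: 49
  i=4: 47   i=5: 273   i=6: 212   i=7: 125
  i=8: 184   i=9: 148     …   i=13: 171
  i=14: 221
Match at i=14, j=17: k = 14·19 + 17 = 283.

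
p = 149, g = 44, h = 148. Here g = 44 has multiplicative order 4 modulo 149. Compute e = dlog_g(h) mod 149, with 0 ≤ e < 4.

2

Successive powers of 44 modulo 149:
  44^0=1  44^1=44  44^2=148
So 44^2 ≡ 148 (mod 149), giving e = 2.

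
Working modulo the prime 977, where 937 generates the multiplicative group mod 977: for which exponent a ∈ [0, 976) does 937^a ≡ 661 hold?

247

Baby-step giant-step with m = ceil(sqrt(976)) = 32.
Baby table (937^j mod 977 for j=0..31):
  0:1  1:937  2:623  3:482  4:260  5:347  6:775  7:264
  8:187  9:336  10:238  11:250  12:747  13:407  14:329  15:518
  16:774  17:304  18:541  19:831  20:955  21:880  22:949  23:143
  24:142  25:182  26:536  27:54  28:771  29:424  30:626  31:362
Giant step factor: 937^(-32) ≡ 67 (mod 977).
Scan 661·67^i mod 977 for i = 0, 1, …:
  i=0: 661   i=1: 322   i=2: 80   i=3: 475
  i=4: 561   i=5: 461   i=6: 600   i=7: 143
Match at i=7, j=23: a = 7·32 + 23 = 247.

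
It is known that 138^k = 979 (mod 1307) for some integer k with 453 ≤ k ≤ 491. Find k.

476

Compute 138^453 mod 1307 = 1206, then multiply by 138 repeatedly:
  138^453=1206  138^454=439  138^455=460  138^456=744  138^457=726
  138^458=856  138^459=498  138^460=760  138^461=320  138^462=1029
  138^463=846  138^464=425  138^465=1142  138^466=756  138^467=1075
  138^468=659  138^469=759  138^470=182  138^471=283  138^472=1151
  138^473=691  138^474=1254  138^475=528  138^476=979
Found 979 at exponent 476.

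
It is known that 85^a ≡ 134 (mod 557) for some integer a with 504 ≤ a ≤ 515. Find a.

Compute 85^504 mod 557 = 531, then multiply by 85 repeatedly:
  85^504=531  85^505=18  85^506=416  85^507=269  85^508=28
  85^509=152  85^510=109  85^511=353  85^512=484  85^513=479
  85^514=54  85^515=134
Found 134 at exponent 515.

515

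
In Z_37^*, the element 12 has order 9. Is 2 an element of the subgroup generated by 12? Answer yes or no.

no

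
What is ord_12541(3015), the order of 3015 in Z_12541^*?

The order of 3015 must divide p − 1 = 12540 = 2^2 · 3 · 5 · 11 · 19.
Divisors: 1, 2, 3, 4, 5, 6, 10, 11, 12, 15, 19, 20, 22, 30, 33, 38, 44, 55, 57, 60, 66, 76, 95, 110, 114, 132, 165, 190, 209, 220, 228, 285, 330, 380, 418, 570, 627, 660, 836, 1045, 1140, 1254, 2090, 2508, 3135, 4180, 6270, 12540.
Check each in increasing order: 3015^1 ≡ 3015;  3015^2 ≡ 10541;  3015^3 ≡ 2221;  3015^4 ≡ 11962;  3015^5 ≡ 10055;  3015^6 ≡ 4228;  3015^10 ≡ 10024;  3015^11 ≡ 11091;  3015^12 ≡ 5059;  3015^15 ≡ 11844;  3015^19 ≡ 2251;  3015^20 ≡ 2084;  3015^22 ≡ 8153;  3015^30 ≡ 9251;  3015^33 ≡ 4313;  3015^38 ≡ 437;  3015^44 ≡ 4109;  3015^55 ≡ 11466;  3015^57 ≡ 5489;  3015^60 ≡ 1217;  3015^66 ≡ 3666;  3015^76 ≡ 2854;  3015^95 ≡ 3362;  3015^110 ≡ 1853;  3015^114 ≡ 5639;  3015^132 ≡ 8145;  3015^165 ≡ 2044;  3015^190 ≡ 3603;  3015^209 ≡ 8867;  3015^220 ≡ 9916;  3015^228 ≡ 6886;  3015^285 ≡ 11221;  3015^330 ≡ 1783;  3015^380 ≡ 1674;  3015^418 ≡ 4160;  3015^570 ≡ 11742;  3015^627 ≡ 3639;  3015^660 ≡ 6216;  3015^836 ≡ 11561;  3015^1045 ≡ 1253;  3015^1140 ≡ 11351;  3015^1254 ≡ 11566;  3015^2090 ≡ 2384;  3015^2508 ≡ 10050;  3015^3135 ≡ 2394;  3015^4180 ≡ 2383;  3015^6270 ≡ 12540;  3015^12540 ≡ 1.
Smallest exponent giving 1 is 12540.

12540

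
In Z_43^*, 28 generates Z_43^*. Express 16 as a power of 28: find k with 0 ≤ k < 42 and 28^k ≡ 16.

30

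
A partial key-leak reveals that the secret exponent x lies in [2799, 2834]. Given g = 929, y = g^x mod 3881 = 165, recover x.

2801

Compute 929^2799 mod 3881 = 447, then multiply by 929 repeatedly:
  929^2799=447  929^2800=3877  929^2801=165
Found 165 at exponent 2801.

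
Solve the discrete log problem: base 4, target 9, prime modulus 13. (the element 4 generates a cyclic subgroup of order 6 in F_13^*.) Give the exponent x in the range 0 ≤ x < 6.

Successive powers of 4 modulo 13:
  4^0=1  4^1=4  4^2=3  4^3=12  4^4=9
So 4^4 ≡ 9 (mod 13), giving x = 4.

4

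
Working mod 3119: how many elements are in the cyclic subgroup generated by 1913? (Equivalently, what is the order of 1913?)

The order of 1913 must divide p − 1 = 3118 = 2 · 1559.
Divisors: 1, 2, 1559, 3118.
Check each in increasing order: 1913^1 ≡ 1913;  1913^2 ≡ 982;  1913^1559 ≡ 1.
Smallest exponent giving 1 is 1559.

1559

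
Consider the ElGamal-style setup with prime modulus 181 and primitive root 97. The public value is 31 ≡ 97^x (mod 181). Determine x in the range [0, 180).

153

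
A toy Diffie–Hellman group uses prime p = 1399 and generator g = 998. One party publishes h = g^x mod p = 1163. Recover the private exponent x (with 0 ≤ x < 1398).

183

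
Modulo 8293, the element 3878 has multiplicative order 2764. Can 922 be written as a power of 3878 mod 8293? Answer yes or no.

no

922 ∈ ⟨3878⟩ iff 922^2764 ≡ 1 (mod 8293), since |⟨3878⟩| = 2764.
922^2764 mod 8293 = 6242.
Since 6242 ≠ 1, 922 does not lie in the subgroup.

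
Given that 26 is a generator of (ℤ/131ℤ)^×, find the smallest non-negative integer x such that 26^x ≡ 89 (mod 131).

26

Baby-step giant-step with m = ceil(sqrt(130)) = 12.
Baby table (26^j mod 131 for j=0..11):
  0:1  1:26  2:21  3:22  4:48  5:69  6:91  7:8
  8:77  9:37  10:45  11:122
Giant step factor: 26^(-12) ≡ 117 (mod 131).
Scan 89·117^i mod 131 for i = 0, 1, …:
  i=0: 89   i=1: 64   i=2: 21
Match at i=2, j=2: x = 2·12 + 2 = 26.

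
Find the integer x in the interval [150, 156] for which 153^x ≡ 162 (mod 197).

153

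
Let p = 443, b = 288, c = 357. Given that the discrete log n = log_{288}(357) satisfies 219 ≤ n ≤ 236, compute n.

229

Compute 288^219 mod 443 = 43, then multiply by 288 repeatedly:
  288^219=43  288^220=423  288^221=442  288^222=155  288^223=340
  288^224=17  288^225=23  288^226=422  288^227=154  288^228=52
  288^229=357
Found 357 at exponent 229.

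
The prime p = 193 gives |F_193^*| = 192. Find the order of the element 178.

192

The order of 178 must divide p − 1 = 192 = 2^6 · 3.
Divisors: 1, 2, 3, 4, 6, 8, 12, 16, 24, 32, 48, 64, 96, 192.
Check each in increasing order: 178^1 ≡ 178;  178^2 ≡ 32;  178^3 ≡ 99;  178^4 ≡ 59;  178^6 ≡ 151;  178^8 ≡ 7;  178^12 ≡ 27;  178^16 ≡ 49;  178^24 ≡ 150;  178^32 ≡ 85;  178^48 ≡ 112;  178^64 ≡ 84;  178^96 ≡ 192;  178^192 ≡ 1.
Smallest exponent giving 1 is 192.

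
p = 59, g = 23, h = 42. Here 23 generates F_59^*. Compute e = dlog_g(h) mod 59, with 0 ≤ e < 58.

Baby-step giant-step with m = ceil(sqrt(58)) = 8.
Baby table (23^j mod 59 for j=0..7):
  0:1  1:23  2:57  3:13  4:4  5:33  6:51  7:52
Giant step factor: 23^(-8) ≡ 48 (mod 59).
Scan 42·48^i mod 59 for i = 0, 1, …:
  i=0: 42   i=1: 10   i=2: 8   i=3: 30
  i=4: 24   i=5: 31   i=6: 13
Match at i=6, j=3: e = 6·8 + 3 = 51.

51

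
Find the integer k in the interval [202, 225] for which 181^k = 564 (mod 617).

Compute 181^202 mod 617 = 78, then multiply by 181 repeatedly:
  181^202=78  181^203=544  181^204=361  181^205=556  181^206=65
  181^207=42  181^208=198  181^209=52  181^210=157  181^211=35
  181^212=165  181^213=249  181^214=28  181^215=132  181^216=446
  181^217=516  181^218=229  181^219=110  181^220=166  181^221=430
  181^222=88  181^223=503  181^224=344  181^225=564
Found 564 at exponent 225.

225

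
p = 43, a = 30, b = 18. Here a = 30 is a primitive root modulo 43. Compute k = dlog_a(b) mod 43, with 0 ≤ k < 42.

Baby-step giant-step with m = ceil(sqrt(42)) = 7.
Baby table (30^j mod 43 for j=0..6):
  0:1  1:30  2:40  3:39  4:9  5:12  6:16
Giant step factor: 30^(-7) ≡ 37 (mod 43).
Scan 18·37^i mod 43 for i = 0, 1, …:
  i=0: 18   i=1: 21   i=2: 3   i=3: 25
  i=4: 22   i=5: 40
Match at i=5, j=2: k = 5·7 + 2 = 37.

37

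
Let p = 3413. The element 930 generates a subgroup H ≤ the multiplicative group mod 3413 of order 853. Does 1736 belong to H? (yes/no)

yes

1736 ∈ ⟨930⟩ iff 1736^853 ≡ 1 (mod 3413), since |⟨930⟩| = 853.
1736^853 mod 3413 = 1.
Since 1 = 1, 1736 lies in the subgroup.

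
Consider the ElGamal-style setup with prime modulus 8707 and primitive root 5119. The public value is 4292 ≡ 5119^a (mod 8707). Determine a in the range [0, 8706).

4704

Baby-step giant-step with m = ceil(sqrt(8706)) = 94.
Baby table (5119^j mod 8707 for j=0..93):
  0:1  1:5119  2:4798  3:7222  4:8203  5:6003  6:2354  7:8345
  8:1513  9:4524  10:6443  11:8308  12:3664  13:1138  14:439  15:835
  16:7935  17:1110  18:5126  19:5803  20:5980  21:6515  22:2475  23:840
  24:7409  25:7686  26:6408  27:3283  28:1167  29:871  30:665  31:8405
  32:3908  33:5073  34:4413  35:4189  36:6857  37:3066  38:4840  39:4545
  40:751  41:4582  42:7307  43:7968  44:4604  45:6734  46:333  47:6762
  48:4353  49:1794  50:6308  51:5096  52:252  53:1352  54:7530  55:181
  56:3597  57:6445  58:1132  59:4553  60:6875  61:8138  62:4134  63:3936
  64:386  65:8152  66:6144  67:1452  68:5717  69:1096  70:3116  71:8287
  72:649  73:4864  74:5503  75:2712  76:3770  77:3918  78:4021  79:151
  80:6753  81:1817  82:2147  83:2259  84:925  85:7174  86:6287  87:2081
  88:3978  89:6416  90:700  91:4723  92:6405  93:5340
Giant step factor: 5119^(-94) ≡ 1778 (mod 8707).
Scan 4292·1778^i mod 8707 for i = 0, 1, …:
  i=0: 4292   i=1: 3844   i=2: 8344   i=3: 7611
  i=4: 1680   i=5: 539   i=6: 572   i=7: 7004
  i=8: 2102   i=9: 2053     …   i=49: 5553
  i=50: 8203
Match at i=50, j=4: a = 50·94 + 4 = 4704.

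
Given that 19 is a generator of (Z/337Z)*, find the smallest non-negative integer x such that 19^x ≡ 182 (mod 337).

Baby-step giant-step with m = ceil(sqrt(336)) = 19.
Baby table (19^j mod 337 for j=0..18):
  0:1  1:19  2:24  3:119  4:239  5:160  6:7  7:133
  8:168  9:159  10:325  11:109  12:49  13:257  14:165  15:102
  16:253  17:89  18:6
Giant step factor: 19^(-19) ≡ 68 (mod 337).
Scan 182·68^i mod 337 for i = 0, 1, …:
  i=0: 182   i=1: 244   i=2: 79   i=3: 317
  i=4: 325
Match at i=4, j=10: x = 4·19 + 10 = 86.

86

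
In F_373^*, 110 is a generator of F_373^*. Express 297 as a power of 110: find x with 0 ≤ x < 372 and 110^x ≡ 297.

5

Successive powers of 110 modulo 373:
  110^0=1  110^1=110  110^2=164  110^3=136  110^4=40  110^5=297
So 110^5 ≡ 297 (mod 373), giving x = 5.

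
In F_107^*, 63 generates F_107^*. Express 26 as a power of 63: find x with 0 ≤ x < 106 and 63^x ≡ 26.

47

Baby-step giant-step with m = ceil(sqrt(106)) = 11.
Baby table (63^j mod 107 for j=0..10):
  0:1  1:63  2:10  3:95  4:100  5:94  6:37  7:84
  8:49  9:91  10:62
Giant step factor: 63^(-11) ≡ 2 (mod 107).
Scan 26·2^i mod 107 for i = 0, 1, …:
  i=0: 26   i=1: 52   i=2: 104   i=3: 101
  i=4: 95
Match at i=4, j=3: x = 4·11 + 3 = 47.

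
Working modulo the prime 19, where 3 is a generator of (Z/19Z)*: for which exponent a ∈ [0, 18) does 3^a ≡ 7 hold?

Successive powers of 3 modulo 19:
  3^0=1  3^1=3  3^2=9  3^3=8  3^4=5  3^5=15
  3^6=7
So 3^6 ≡ 7 (mod 19), giving a = 6.

6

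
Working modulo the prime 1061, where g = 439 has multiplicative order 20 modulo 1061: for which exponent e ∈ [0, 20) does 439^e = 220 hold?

Successive powers of 439 modulo 1061:
  439^0=1  439^1=439  439^2=680  439^3=379  439^4=865  439^5=958
  439^6=406  439^7=1047  439^8=220
So 439^8 ≡ 220 (mod 1061), giving e = 8.

8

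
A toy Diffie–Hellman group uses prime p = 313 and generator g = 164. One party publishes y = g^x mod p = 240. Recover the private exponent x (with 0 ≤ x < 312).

267

Baby-step giant-step with m = ceil(sqrt(312)) = 18.
Baby table (164^j mod 313 for j=0..17):
  0:1  1:164  2:291  3:148  4:171  5:187  6:307  7:268
  8:132  9:51  10:226  11:130  12:36  13:270  14:147  15:7
  16:209  17:159
Giant step factor: 164^(-18) ≡ 71 (mod 313).
Scan 240·71^i mod 313 for i = 0, 1, …:
  i=0: 240   i=1: 138   i=2: 95   i=3: 172
  i=4: 5   i=5: 42   i=6: 165   i=7: 134
  i=8: 124   i=9: 40     …   i=13: 53
  i=14: 7
Match at i=14, j=15: x = 14·18 + 15 = 267.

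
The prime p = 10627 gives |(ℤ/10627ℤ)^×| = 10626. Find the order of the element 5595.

3542

The order of 5595 must divide p − 1 = 10626 = 2 · 3 · 7 · 11 · 23.
Divisors: 1, 2, 3, 6, 7, 11, 14, 21, 22, 23, 33, 42, 46, 66, 69, 77, 138, 154, 161, 231, 253, 322, 462, 483, 506, 759, 966, 1518, 1771, 3542, 5313, 10626.
Check each in increasing order: 5595^1 ≡ 5595;  5595^2 ≡ 7510;  5595^3 ≡ 9919;  5595^6 ≡ 1795;  5595^7 ≡ 510;  5595^11 ≡ 3235;  5595^14 ≡ 5052;  5595^21 ≡ 4786;  5595^22 ≡ 8257;  5595^23 ≡ 2346;  5595^33 ≡ 5744;  5595^42 ≡ 4611;  5595^46 ≡ 9557;  5595^66 ≡ 7328;  5595^69 ≡ 8379;  5595^77 ≡ 7870;  5595^138 ≡ 5679;  5595^154 ≡ 2744;  5595^161 ≡ 7303;  5595^231 ≡ 1216;  5595^253 ≡ 8624;  5595^322 ≡ 7523;  5595^462 ≡ 1503;  5595^483 ≡ 9506;  5595^506 ≡ 5630;  5595^759 ≡ 8984;  5595^966 ≡ 2655;  5595^1518 ≡ 191;  5595^1771 ≡ 10626;  5595^3542 ≡ 1.
Smallest exponent giving 1 is 3542.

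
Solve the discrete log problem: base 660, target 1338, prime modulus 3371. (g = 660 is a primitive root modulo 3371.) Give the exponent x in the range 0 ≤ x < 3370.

995

Baby-step giant-step with m = ceil(sqrt(3370)) = 59.
Baby table (660^j mod 3371 for j=0..58):
  0:1  1:660  2:741  3:265  4:2979  5:847  6:2805  7:621
  8:1969  9:1705  10:2757  11:2651  12:111  13:2469  14:1347  15:2447
  16:311  17:3000  18:1223  19:1511  20:2815  21:479  22:2637  23:984
  24:2208  25:1008  26:1193  27:1937  28:811  29:2642  30:913  31:2542
  32:2333  33:2604  34:2801  35:1352  36:2376  37:645  38:954  39:2634
  40:2375  41:3356  42:213  43:2369  44:2767  45:2509  46:779  47:1748
  48:798  49:804  50:1393  51:2468  52:687  53:1706  54:46  55:21
  56:376  57:2077  58:2194
Giant step factor: 660^(-59) ≡ 319 (mod 3371).
Scan 1338·319^i mod 3371 for i = 0, 1, …:
  i=0: 1338   i=1: 2076   i=2: 1528   i=3: 2008
  i=4: 62   i=5: 2923   i=6: 2041   i=7: 476
  i=8: 149   i=9: 337     …   i=15: 441
  i=16: 2468
Match at i=16, j=51: x = 16·59 + 51 = 995.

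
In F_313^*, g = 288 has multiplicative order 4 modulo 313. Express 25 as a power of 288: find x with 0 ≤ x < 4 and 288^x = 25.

3

Successive powers of 288 modulo 313:
  288^0=1  288^1=288  288^2=312  288^3=25
So 288^3 ≡ 25 (mod 313), giving x = 3.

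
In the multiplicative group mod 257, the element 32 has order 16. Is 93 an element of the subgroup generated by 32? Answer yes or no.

no

⟨32⟩ has order 16; its elements mod 257 are {1, 2, 4, 8, 16, 32, 64, 128, 129, 193, 225, 241, 249, 253, 255, 256}.
93 is not in this set.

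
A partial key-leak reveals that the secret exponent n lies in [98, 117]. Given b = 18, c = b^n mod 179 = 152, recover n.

111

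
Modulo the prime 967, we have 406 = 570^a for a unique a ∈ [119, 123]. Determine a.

120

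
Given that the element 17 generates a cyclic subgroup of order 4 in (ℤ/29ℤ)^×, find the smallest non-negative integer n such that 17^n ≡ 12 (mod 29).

Successive powers of 17 modulo 29:
  17^0=1  17^1=17  17^2=28  17^3=12
So 17^3 ≡ 12 (mod 29), giving n = 3.

3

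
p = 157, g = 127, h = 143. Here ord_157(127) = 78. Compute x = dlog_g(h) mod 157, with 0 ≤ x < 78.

57

Baby-step giant-step with m = ceil(sqrt(78)) = 9.
Baby table (127^j mod 157 for j=0..8):
  0:1  1:127  2:115  3:4  4:37  5:146  6:16  7:148
  8:113
Giant step factor: 127^(-9) ≡ 27 (mod 157).
Scan 143·27^i mod 157 for i = 0, 1, …:
  i=0: 143   i=1: 93   i=2: 156   i=3: 130
  i=4: 56   i=5: 99   i=6: 4
Match at i=6, j=3: x = 6·9 + 3 = 57.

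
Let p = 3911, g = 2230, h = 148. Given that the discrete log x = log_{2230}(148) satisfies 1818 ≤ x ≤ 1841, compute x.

1826

Compute 2230^1818 mod 3911 = 2510, then multiply by 2230 repeatedly:
  2230^1818=2510  2230^1819=659  2230^1820=2945  2230^1821=781  2230^1822=1235
  2230^1823=706  2230^1824=2158  2230^1825=1810  2230^1826=148
Found 148 at exponent 1826.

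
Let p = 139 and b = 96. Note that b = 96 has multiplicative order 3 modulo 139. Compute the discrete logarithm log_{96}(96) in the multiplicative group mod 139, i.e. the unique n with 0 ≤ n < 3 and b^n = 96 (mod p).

Successive powers of 96 modulo 139:
  96^0=1  96^1=96
So 96^1 ≡ 96 (mod 139), giving n = 1.

1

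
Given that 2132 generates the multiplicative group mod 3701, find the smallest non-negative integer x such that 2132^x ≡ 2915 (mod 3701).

774

Baby-step giant-step with m = ceil(sqrt(3700)) = 61.
Baby table (2132^j mod 3701 for j=0..60):
  0:1  1:2132  2:596  3:1229  4:3621  5:3387  6:433  7:1607
  8:2699  9:2914  10:2370  11:975  12:2439  13:43  14:2852  15:3422
  16:1033  17:261  18:1302  19:114  20:2483  21:1326  22:3169  23:1983
  24:1214  25:1249  26:1849  27:503  28:2807  29:7  30:120  31:471
  32:1201  33:3141  34:1503  35:3031  36:146  37:388  38:1893  39:1786
  40:3124  41:2269  42:301  43:1459  44:1748  45:3530  46:1827  47:1712
  48:798  49:2577  50:1880  51:3678  52:2778  53:1096  54:1341  55:1840
  56:3521  57:1144  58:49  59:840  60:3297
Giant step factor: 2132^(-61) ≡ 2390 (mod 3701).
Scan 2915·2390^i mod 3701 for i = 0, 1, …:
  i=0: 2915   i=1: 1568   i=2: 2108   i=3: 1059
  i=4: 3227   i=5: 3347   i=6: 1469   i=7: 2362
  i=8: 1155   i=9: 3205   i=10: 2581   i=11: 2724
  i=12: 301
Match at i=12, j=42: x = 12·61 + 42 = 774.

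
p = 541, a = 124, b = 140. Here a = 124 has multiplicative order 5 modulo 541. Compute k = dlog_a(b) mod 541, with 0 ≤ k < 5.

3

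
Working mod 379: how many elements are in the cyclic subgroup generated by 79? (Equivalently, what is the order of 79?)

27

The order of 79 must divide p − 1 = 378 = 2 · 3^3 · 7.
Divisors: 1, 2, 3, 6, 7, 9, 14, 18, 21, 27, 42, 54, 63, 126, 189, 378.
Check each in increasing order: 79^1 ≡ 79;  79^2 ≡ 177;  79^3 ≡ 339;  79^6 ≡ 84;  79^7 ≡ 193;  79^9 ≡ 51;  79^14 ≡ 107;  79^18 ≡ 327;  79^21 ≡ 185;  79^27 ≡ 1.
Smallest exponent giving 1 is 27.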